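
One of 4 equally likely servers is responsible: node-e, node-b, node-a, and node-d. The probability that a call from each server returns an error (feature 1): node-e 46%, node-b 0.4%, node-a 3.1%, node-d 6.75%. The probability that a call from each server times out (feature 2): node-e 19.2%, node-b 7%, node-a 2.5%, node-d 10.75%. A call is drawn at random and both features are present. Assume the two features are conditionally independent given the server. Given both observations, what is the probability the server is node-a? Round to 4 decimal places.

0.0080

Since the prior is uniform, the posterior is proportional to the likelihood:
  node-e: 0.46 × 0.192 = 0.08832
  node-b: 0.004 × 0.07 = 0.00028
  node-a: 0.031 × 0.025 = 0.000775
  node-d: 0.0675 × 0.1075 = 0.00725625
Sum = 0.09663125.
P(node-a | evidence) = 0.000775 / 0.09663125 ≈ 0.0080.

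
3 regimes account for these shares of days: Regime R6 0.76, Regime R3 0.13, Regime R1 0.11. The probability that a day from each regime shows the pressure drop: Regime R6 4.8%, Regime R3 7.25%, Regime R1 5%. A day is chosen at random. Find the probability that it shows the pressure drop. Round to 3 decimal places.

Unnormalized posteriors (prior × likelihood):
  Regime R6: 0.76 × 0.048 = 0.03648
  Regime R3: 0.13 × 0.0725 = 0.009425
  Regime R1: 0.11 × 0.05 = 0.0055
P(drop) = 0.03648 + 0.009425 + 0.0055 = 0.051405 → 0.051.

0.051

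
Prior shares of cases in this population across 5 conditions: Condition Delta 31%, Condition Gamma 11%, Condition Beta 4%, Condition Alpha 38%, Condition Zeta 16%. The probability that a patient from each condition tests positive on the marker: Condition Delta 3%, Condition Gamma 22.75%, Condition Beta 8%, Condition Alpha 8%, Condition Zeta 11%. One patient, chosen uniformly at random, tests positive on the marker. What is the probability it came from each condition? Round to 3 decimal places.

Condition Delta 0.109, Condition Gamma 0.293, Condition Beta 0.037, Condition Alpha 0.355, Condition Zeta 0.206

By Bayes' rule, posterior ∝ prior × likelihood:
  Condition Delta: 0.31 × 0.03 = 0.0093
  Condition Gamma: 0.11 × 0.2275 = 0.025025
  Condition Beta: 0.04 × 0.08 = 0.0032
  Condition Alpha: 0.38 × 0.08 = 0.0304
  Condition Zeta: 0.16 × 0.11 = 0.0176
Total = 0.085525.
P(Condition Delta | marker-positive) = 0.0093/0.085525 ≈ 0.109
P(Condition Gamma | marker-positive) = 0.025025/0.085525 ≈ 0.293
P(Condition Beta | marker-positive) = 0.0032/0.085525 ≈ 0.037
P(Condition Alpha | marker-positive) = 0.0304/0.085525 ≈ 0.355
P(Condition Zeta | marker-positive) = 0.0176/0.085525 ≈ 0.206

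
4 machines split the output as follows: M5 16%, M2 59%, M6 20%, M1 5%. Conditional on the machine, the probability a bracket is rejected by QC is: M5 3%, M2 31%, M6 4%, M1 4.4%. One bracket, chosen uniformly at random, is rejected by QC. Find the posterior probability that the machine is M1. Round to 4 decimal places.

By Bayes' rule, posterior ∝ prior × likelihood:
  M5: 0.16 × 0.03 = 0.0048
  M2: 0.59 × 0.31 = 0.1829
  M6: 0.2 × 0.04 = 0.008
  M1: 0.05 × 0.044 = 0.0022
Normalizing constant = 0.1979.
P(M1 | evidence) = 0.0022 / 0.1979 ≈ 0.0111.

0.0111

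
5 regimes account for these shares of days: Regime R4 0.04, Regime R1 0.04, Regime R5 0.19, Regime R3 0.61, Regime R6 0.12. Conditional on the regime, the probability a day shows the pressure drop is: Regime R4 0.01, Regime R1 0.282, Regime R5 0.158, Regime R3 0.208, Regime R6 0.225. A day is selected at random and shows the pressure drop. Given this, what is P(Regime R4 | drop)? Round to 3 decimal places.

0.002

Prior × likelihood for each hypothesis:
  Regime R4: 0.04 × 0.01 = 0.0004
  Regime R1: 0.04 × 0.282 = 0.01128
  Regime R5: 0.19 × 0.158 = 0.03002
  Regime R3: 0.61 × 0.208 = 0.12688
  Regime R6: 0.12 × 0.225 = 0.027
Total = 0.19558.
P(Regime R4 | evidence) = 0.0004 / 0.19558 ≈ 0.002.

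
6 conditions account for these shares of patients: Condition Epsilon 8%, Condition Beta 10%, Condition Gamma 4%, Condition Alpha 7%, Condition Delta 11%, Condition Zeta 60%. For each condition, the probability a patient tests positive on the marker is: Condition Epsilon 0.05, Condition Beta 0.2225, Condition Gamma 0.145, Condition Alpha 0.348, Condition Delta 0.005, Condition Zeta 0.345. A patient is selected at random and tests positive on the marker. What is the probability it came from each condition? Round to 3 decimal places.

Condition Epsilon 0.015, Condition Beta 0.084, Condition Gamma 0.022, Condition Alpha 0.092, Condition Delta 0.002, Condition Zeta 0.784

Prior × likelihood for each hypothesis:
  Condition Epsilon: 0.08 × 0.05 = 0.004
  Condition Beta: 0.1 × 0.2225 = 0.02225
  Condition Gamma: 0.04 × 0.145 = 0.0058
  Condition Alpha: 0.07 × 0.348 = 0.02436
  Condition Delta: 0.11 × 0.005 = 0.00055
  Condition Zeta: 0.6 × 0.345 = 0.207
Normalizing constant = 0.26396.
P(Condition Epsilon | marker-positive) = 0.004/0.26396 ≈ 0.015
P(Condition Beta | marker-positive) = 0.02225/0.26396 ≈ 0.084
P(Condition Gamma | marker-positive) = 0.0058/0.26396 ≈ 0.022
P(Condition Alpha | marker-positive) = 0.02436/0.26396 ≈ 0.092
P(Condition Delta | marker-positive) = 0.00055/0.26396 ≈ 0.002
P(Condition Zeta | marker-positive) = 0.207/0.26396 ≈ 0.784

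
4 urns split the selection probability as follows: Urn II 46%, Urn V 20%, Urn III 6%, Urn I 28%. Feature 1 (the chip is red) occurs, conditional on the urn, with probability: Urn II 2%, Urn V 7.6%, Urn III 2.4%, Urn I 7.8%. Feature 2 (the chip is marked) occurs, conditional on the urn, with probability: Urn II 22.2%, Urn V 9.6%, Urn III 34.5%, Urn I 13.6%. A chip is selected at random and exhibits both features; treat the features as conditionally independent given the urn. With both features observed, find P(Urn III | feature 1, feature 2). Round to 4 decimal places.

0.0713

Prior × likelihood for each hypothesis:
  Urn II: 0.46 × 0.02 × 0.222 = 0.0020424
  Urn V: 0.2 × 0.076 × 0.096 = 0.0014592
  Urn III: 0.06 × 0.024 × 0.345 = 0.0004968
  Urn I: 0.28 × 0.078 × 0.136 = 0.00297024
Normalizing constant = 0.00696864.
P(Urn III | evidence) = 0.0004968 / 0.00696864 ≈ 0.0713.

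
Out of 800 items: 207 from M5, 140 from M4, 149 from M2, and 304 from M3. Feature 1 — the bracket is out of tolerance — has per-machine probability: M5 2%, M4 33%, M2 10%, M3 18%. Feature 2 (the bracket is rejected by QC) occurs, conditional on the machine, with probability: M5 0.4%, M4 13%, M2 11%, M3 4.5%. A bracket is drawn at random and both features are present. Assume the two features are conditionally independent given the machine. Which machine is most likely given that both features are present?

By Bayes' rule, posterior ∝ prior × likelihood:
  M5: 0.25875 × 0.02 × 0.004 = 0.0000207
  M4: 0.175 × 0.33 × 0.13 = 0.0075075
  M2: 0.18625 × 0.1 × 0.11 = 0.00204875
  M3: 0.38 × 0.18 × 0.045 = 0.003078
Sum = 0.01265495.
Largest term belongs to M4, so M4 is most probable.

M4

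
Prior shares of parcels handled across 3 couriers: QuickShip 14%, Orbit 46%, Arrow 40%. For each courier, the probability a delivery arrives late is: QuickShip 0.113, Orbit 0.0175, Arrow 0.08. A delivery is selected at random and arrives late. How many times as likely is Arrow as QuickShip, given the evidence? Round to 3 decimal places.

Compute prior × likelihood for every hypothesis:
  QuickShip: 0.14 × 0.113 = 0.01582
  Orbit: 0.46 × 0.0175 = 0.00805
  Arrow: 0.4 × 0.08 = 0.032
Sum = 0.05587.
The ratio is 0.032 / 0.01582 (the normalizer cancels) = 2.023.

2.023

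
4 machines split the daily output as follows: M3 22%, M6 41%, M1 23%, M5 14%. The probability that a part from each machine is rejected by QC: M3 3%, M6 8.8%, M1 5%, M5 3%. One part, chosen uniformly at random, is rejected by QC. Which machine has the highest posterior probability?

M6

Unnormalized posteriors (prior × likelihood):
  M3: 0.22 × 0.03 = 0.0066
  M6: 0.41 × 0.088 = 0.03608
  M1: 0.23 × 0.05 = 0.0115
  M5: 0.14 × 0.03 = 0.0042
Normalizing constant = 0.05838.
Largest term belongs to M6, so M6 is most probable.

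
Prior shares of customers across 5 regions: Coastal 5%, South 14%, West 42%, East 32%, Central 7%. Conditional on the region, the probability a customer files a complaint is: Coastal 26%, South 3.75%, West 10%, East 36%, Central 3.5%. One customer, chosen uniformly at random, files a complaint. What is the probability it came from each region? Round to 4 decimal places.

Coastal 0.0731, South 0.0295, West 0.2361, East 0.6476, Central 0.0138

Compute prior × likelihood for every hypothesis:
  Coastal: 0.05 × 0.26 = 0.013
  South: 0.14 × 0.0375 = 0.00525
  West: 0.42 × 0.1 = 0.042
  East: 0.32 × 0.36 = 0.1152
  Central: 0.07 × 0.035 = 0.00245
Total = 0.1779.
P(Coastal | complaint) = 0.013/0.1779 ≈ 0.0731
P(South | complaint) = 0.00525/0.1779 ≈ 0.0295
P(West | complaint) = 0.042/0.1779 ≈ 0.2361
P(East | complaint) = 0.1152/0.1779 ≈ 0.6476
P(Central | complaint) = 0.00245/0.1779 ≈ 0.0138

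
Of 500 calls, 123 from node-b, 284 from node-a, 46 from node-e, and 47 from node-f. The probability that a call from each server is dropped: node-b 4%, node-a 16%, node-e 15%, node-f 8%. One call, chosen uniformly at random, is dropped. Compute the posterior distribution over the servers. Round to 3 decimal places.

Compute prior × likelihood for every hypothesis:
  node-b: 0.246 × 0.04 = 0.00984
  node-a: 0.568 × 0.16 = 0.09088
  node-e: 0.092 × 0.15 = 0.0138
  node-f: 0.094 × 0.08 = 0.00752
Total = 0.12204.
P(node-b | dropped) = 0.00984/0.12204 ≈ 0.081
P(node-a | dropped) = 0.09088/0.12204 ≈ 0.745
P(node-e | dropped) = 0.0138/0.12204 ≈ 0.113
P(node-f | dropped) = 0.00752/0.12204 ≈ 0.062
(Check: 0.081+0.745+0.113+0.062 = 1.001.)

node-b 0.081, node-a 0.745, node-e 0.113, node-f 0.062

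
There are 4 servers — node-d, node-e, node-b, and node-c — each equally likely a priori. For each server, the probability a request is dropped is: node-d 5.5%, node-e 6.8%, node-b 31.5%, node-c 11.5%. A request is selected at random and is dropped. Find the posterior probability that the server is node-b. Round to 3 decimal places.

0.570

Since the prior is uniform, the posterior is proportional to the likelihood:
  node-d: 0.055
  node-e: 0.068
  node-b: 0.315
  node-c: 0.115
Sum = 0.553.
P(node-b | evidence) = 0.315 / 0.553 ≈ 0.570.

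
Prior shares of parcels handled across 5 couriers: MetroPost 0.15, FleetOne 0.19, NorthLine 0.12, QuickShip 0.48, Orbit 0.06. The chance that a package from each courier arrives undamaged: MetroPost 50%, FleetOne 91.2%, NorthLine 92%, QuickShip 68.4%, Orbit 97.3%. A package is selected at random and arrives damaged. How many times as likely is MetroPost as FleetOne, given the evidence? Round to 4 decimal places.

Taking complements, P(damaged | each) = MetroPost 0.5, FleetOne 0.088, NorthLine 0.08, QuickShip 0.316, Orbit 0.027.
Unnormalized posteriors (prior × likelihood):
  MetroPost: 0.15 × 0.5 = 0.075
  FleetOne: 0.19 × 0.088 = 0.01672
  NorthLine: 0.12 × 0.08 = 0.0096
  QuickShip: 0.48 × 0.316 = 0.15168
  Orbit: 0.06 × 0.027 = 0.00162
Sum = 0.25462.
The ratio is 0.075 / 0.01672 (the normalizer cancels) = 4.4856.

4.4856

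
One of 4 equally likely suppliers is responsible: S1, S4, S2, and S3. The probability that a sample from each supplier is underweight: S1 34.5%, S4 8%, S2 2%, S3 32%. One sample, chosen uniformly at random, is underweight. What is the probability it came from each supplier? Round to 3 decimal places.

With a uniform prior (1/4 each), posterior ∝ likelihood:
  S1: 0.345
  S4: 0.08
  S2: 0.02
  S3: 0.32
Normalizing constant = 0.765.
P(S1 | underweight) = 0.345/0.765 ≈ 0.451
P(S4 | underweight) = 0.08/0.765 ≈ 0.105
P(S2 | underweight) = 0.02/0.765 ≈ 0.026
P(S3 | underweight) = 0.32/0.765 ≈ 0.418
(Check: 0.451+0.105+0.026+0.418 = 1.000.)

S1 0.451, S4 0.105, S2 0.026, S3 0.418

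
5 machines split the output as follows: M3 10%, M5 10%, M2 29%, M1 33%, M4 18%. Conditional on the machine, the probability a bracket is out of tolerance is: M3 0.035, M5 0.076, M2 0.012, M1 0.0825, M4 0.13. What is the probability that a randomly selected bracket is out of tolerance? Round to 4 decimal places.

0.0652

By Bayes' rule, posterior ∝ prior × likelihood:
  M3: 0.1 × 0.035 = 0.0035
  M5: 0.1 × 0.076 = 0.0076
  M2: 0.29 × 0.012 = 0.00348
  M1: 0.33 × 0.0825 = 0.027225
  M4: 0.18 × 0.13 = 0.0234
P(oversize) = 0.0035 + 0.0076 + 0.00348 + 0.027225 + 0.0234 = 0.065205 → 0.0652.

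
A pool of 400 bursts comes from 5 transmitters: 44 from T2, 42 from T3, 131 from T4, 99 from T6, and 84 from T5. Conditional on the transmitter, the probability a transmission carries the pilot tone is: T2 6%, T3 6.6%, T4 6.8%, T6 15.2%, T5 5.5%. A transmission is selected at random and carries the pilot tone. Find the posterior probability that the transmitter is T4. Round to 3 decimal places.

Prior × likelihood for each hypothesis:
  T2: 0.11 × 0.06 = 0.0066
  T3: 0.105 × 0.066 = 0.00693
  T4: 0.3275 × 0.068 = 0.02227
  T6: 0.2475 × 0.152 = 0.03762
  T5: 0.21 × 0.055 = 0.01155
Total = 0.08497.
P(T4 | evidence) = 0.02227 / 0.08497 ≈ 0.262.

0.262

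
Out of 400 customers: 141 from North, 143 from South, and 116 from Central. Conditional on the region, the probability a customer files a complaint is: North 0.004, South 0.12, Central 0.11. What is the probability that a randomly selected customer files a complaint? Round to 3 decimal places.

0.076

Unnormalized posteriors (prior × likelihood):
  North: 0.3525 × 0.004 = 0.00141
  South: 0.3575 × 0.12 = 0.0429
  Central: 0.29 × 0.11 = 0.0319
P(complaint) = 0.00141 + 0.0429 + 0.0319 = 0.07621 → 0.076.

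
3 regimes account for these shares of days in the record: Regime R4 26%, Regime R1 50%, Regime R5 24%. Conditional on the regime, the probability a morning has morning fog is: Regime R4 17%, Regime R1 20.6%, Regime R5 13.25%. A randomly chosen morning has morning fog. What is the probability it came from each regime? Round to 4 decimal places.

Compute prior × likelihood for every hypothesis:
  Regime R4: 0.26 × 0.17 = 0.0442
  Regime R1: 0.5 × 0.206 = 0.103
  Regime R5: 0.24 × 0.1325 = 0.0318
Normalizing constant = 0.179.
P(Regime R4 | fog) = 0.0442/0.179 ≈ 0.2469
P(Regime R1 | fog) = 0.103/0.179 ≈ 0.5754
P(Regime R5 | fog) = 0.0318/0.179 ≈ 0.1777

Regime R4 0.2469, Regime R1 0.5754, Regime R5 0.1777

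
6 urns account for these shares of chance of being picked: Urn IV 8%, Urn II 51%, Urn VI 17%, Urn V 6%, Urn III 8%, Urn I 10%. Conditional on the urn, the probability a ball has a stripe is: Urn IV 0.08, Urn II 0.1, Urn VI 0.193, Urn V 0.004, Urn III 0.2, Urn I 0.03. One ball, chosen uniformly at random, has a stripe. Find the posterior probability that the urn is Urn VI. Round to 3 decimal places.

0.300

Unnormalized posteriors (prior × likelihood):
  Urn IV: 0.08 × 0.08 = 0.0064
  Urn II: 0.51 × 0.1 = 0.051
  Urn VI: 0.17 × 0.193 = 0.03281
  Urn V: 0.06 × 0.004 = 0.00024
  Urn III: 0.08 × 0.2 = 0.016
  Urn I: 0.1 × 0.03 = 0.003
Sum = 0.10945.
P(Urn VI | evidence) = 0.03281 / 0.10945 ≈ 0.300.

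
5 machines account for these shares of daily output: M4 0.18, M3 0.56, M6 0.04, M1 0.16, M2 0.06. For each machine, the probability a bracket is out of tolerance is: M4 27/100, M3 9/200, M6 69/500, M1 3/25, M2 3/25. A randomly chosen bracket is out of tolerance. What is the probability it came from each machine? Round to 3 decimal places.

Prior × likelihood for each hypothesis:
  M4: 0.18 × 0.27 = 0.0486
  M3: 0.56 × 0.045 = 0.0252
  M6: 0.04 × 0.138 = 0.00552
  M1: 0.16 × 0.12 = 0.0192
  M2: 0.06 × 0.12 = 0.0072
Normalizing constant = 0.10572.
P(M4 | oversize) = 0.0486/0.10572 ≈ 0.460
P(M3 | oversize) = 0.0252/0.10572 ≈ 0.238
P(M6 | oversize) = 0.00552/0.10572 ≈ 0.052
P(M1 | oversize) = 0.0192/0.10572 ≈ 0.182
P(M2 | oversize) = 0.0072/0.10572 ≈ 0.068

M4 0.460, M3 0.238, M6 0.052, M1 0.182, M2 0.068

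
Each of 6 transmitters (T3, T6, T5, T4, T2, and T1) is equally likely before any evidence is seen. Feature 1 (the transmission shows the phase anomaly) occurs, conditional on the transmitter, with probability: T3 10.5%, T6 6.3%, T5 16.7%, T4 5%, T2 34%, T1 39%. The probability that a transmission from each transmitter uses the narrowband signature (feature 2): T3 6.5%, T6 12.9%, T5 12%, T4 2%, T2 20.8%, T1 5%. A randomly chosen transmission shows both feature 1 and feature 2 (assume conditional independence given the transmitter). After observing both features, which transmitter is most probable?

Since the prior is uniform, the posterior is proportional to the likelihood:
  T3: 0.105 × 0.065 = 0.006825
  T6: 0.063 × 0.129 = 0.008127
  T5: 0.167 × 0.12 = 0.02004
  T4: 0.05 × 0.02 = 0.001
  T2: 0.34 × 0.208 = 0.07072
  T1: 0.39 × 0.05 = 0.0195
Total = 0.126212.
Largest term belongs to T2, so T2 is most probable.

T2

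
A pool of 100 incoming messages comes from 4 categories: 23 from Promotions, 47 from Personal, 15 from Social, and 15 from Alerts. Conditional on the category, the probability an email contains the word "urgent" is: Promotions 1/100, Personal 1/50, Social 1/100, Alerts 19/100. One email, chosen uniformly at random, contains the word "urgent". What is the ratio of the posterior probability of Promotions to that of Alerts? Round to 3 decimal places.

Compute prior × likelihood for every hypothesis:
  Promotions: 0.23 × 0.01 = 0.0023
  Personal: 0.47 × 0.02 = 0.0094
  Social: 0.15 × 0.01 = 0.0015
  Alerts: 0.15 × 0.19 = 0.0285
Normalizing constant = 0.0417.
The ratio is 0.0023 / 0.0285 (the normalizer cancels) = 0.081.

0.081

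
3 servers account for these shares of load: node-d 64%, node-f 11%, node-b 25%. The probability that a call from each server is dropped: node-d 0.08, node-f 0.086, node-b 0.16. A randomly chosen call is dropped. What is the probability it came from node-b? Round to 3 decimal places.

Prior × likelihood for each hypothesis:
  node-d: 0.64 × 0.08 = 0.0512
  node-f: 0.11 × 0.086 = 0.00946
  node-b: 0.25 × 0.16 = 0.04
Normalizing constant = 0.10066.
P(node-b | evidence) = 0.04 / 0.10066 ≈ 0.397.

0.397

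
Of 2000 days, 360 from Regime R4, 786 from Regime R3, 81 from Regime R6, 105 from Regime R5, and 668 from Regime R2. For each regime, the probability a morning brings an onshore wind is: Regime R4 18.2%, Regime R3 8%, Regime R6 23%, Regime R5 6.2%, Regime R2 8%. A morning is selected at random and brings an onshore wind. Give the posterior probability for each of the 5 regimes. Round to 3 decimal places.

Prior × likelihood for each hypothesis:
  Regime R4: 0.18 × 0.182 = 0.03276
  Regime R3: 0.393 × 0.08 = 0.03144
  Regime R6: 0.0405 × 0.23 = 0.009315
  Regime R5: 0.0525 × 0.062 = 0.003255
  Regime R2: 0.334 × 0.08 = 0.02672
Sum = 0.10349.
P(Regime R4 | onshore) = 0.03276/0.10349 ≈ 0.317
P(Regime R3 | onshore) = 0.03144/0.10349 ≈ 0.304
P(Regime R6 | onshore) = 0.009315/0.10349 ≈ 0.090
P(Regime R5 | onshore) = 0.003255/0.10349 ≈ 0.031
P(Regime R2 | onshore) = 0.02672/0.10349 ≈ 0.258
(Check: 0.317+0.304+0.090+0.031+0.258 = 1.000.)

Regime R4 0.317, Regime R3 0.304, Regime R6 0.090, Regime R5 0.031, Regime R2 0.258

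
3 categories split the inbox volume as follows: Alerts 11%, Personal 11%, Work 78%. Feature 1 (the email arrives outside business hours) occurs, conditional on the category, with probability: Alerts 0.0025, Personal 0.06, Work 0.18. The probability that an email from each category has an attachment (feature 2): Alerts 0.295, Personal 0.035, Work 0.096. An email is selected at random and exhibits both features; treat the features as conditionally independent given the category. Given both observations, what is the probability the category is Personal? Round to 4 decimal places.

Compute prior × likelihood for every hypothesis:
  Alerts: 0.11 × 0.0025 × 0.295 = 0.000081125
  Personal: 0.11 × 0.06 × 0.035 = 0.000231
  Work: 0.78 × 0.18 × 0.096 = 0.0134784
Total = 0.013790525.
P(Personal | evidence) = 0.000231 / 0.013790525 ≈ 0.0168.

0.0168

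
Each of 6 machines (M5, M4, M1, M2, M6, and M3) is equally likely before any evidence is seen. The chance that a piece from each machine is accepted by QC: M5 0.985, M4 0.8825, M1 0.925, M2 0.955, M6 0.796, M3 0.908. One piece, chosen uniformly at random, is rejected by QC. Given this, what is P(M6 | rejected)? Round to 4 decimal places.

Taking complements, P(rejected | each) = M5 0.015, M4 0.1175, M1 0.075, M2 0.045, M6 0.204, M3 0.092.
With a uniform prior (1/6 each), posterior ∝ likelihood:
  M5: 0.015
  M4: 0.1175
  M1: 0.075
  M2: 0.045
  M6: 0.204
  M3: 0.092
Sum = 0.5485.
P(M6 | evidence) = 0.204 / 0.5485 ≈ 0.3719.

0.3719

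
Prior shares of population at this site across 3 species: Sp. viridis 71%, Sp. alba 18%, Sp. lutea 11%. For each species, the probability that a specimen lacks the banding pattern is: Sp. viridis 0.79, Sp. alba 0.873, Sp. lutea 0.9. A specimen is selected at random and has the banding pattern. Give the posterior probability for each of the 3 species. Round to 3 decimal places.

Sp. viridis 0.815, Sp. alba 0.125, Sp. lutea 0.060

Taking complements, P(banded | each) = Sp. viridis 0.21, Sp. alba 0.127, Sp. lutea 0.1.
By Bayes' rule, posterior ∝ prior × likelihood:
  Sp. viridis: 0.71 × 0.21 = 0.1491
  Sp. alba: 0.18 × 0.127 = 0.02286
  Sp. lutea: 0.11 × 0.1 = 0.011
Normalizing constant = 0.18296.
P(Sp. viridis | banded) = 0.1491/0.18296 ≈ 0.815
P(Sp. alba | banded) = 0.02286/0.18296 ≈ 0.125
P(Sp. lutea | banded) = 0.011/0.18296 ≈ 0.060
(Check: 0.815+0.125+0.060 = 1.000.)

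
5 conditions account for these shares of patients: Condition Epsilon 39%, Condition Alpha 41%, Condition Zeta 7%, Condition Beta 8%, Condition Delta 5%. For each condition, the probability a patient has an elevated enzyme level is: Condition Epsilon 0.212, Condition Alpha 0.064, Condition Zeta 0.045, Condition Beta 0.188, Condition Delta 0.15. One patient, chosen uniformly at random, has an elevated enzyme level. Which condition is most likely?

Condition Epsilon

Prior × likelihood for each hypothesis:
  Condition Epsilon: 0.39 × 0.212 = 0.08268
  Condition Alpha: 0.41 × 0.064 = 0.02624
  Condition Zeta: 0.07 × 0.045 = 0.00315
  Condition Beta: 0.08 × 0.188 = 0.01504
  Condition Delta: 0.05 × 0.15 = 0.0075
Sum = 0.13461.
Largest term belongs to Condition Epsilon, so Condition Epsilon is most probable.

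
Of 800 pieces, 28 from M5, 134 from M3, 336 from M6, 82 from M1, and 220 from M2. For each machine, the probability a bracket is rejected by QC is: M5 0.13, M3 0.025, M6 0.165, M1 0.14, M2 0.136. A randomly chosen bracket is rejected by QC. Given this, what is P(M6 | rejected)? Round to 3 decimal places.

Prior × likelihood for each hypothesis:
  M5: 0.035 × 0.13 = 0.00455
  M3: 0.1675 × 0.025 = 0.0041875
  M6: 0.42 × 0.165 = 0.0693
  M1: 0.1025 × 0.14 = 0.01435
  M2: 0.275 × 0.136 = 0.0374
Sum = 0.1297875.
P(M6 | evidence) = 0.0693 / 0.1297875 ≈ 0.534.

0.534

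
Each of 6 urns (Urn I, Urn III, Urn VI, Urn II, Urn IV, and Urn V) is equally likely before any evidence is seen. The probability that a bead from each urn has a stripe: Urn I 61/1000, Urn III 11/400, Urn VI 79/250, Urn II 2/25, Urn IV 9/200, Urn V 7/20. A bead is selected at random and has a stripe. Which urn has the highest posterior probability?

Urn V

Since the prior is uniform, the posterior is proportional to the likelihood:
  Urn I: 0.061
  Urn III: 0.0275
  Urn VI: 0.316
  Urn II: 0.08
  Urn IV: 0.045
  Urn V: 0.35
Sum = 0.8795.
Largest term belongs to Urn V, so Urn V is most probable.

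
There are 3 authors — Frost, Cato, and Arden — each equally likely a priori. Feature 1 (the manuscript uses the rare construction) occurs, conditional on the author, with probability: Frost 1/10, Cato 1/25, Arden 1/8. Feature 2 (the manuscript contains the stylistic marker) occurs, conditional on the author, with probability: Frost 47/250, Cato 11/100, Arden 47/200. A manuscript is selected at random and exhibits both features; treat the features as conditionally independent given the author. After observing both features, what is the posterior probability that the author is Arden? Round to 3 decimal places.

0.559

Since the prior is uniform, the posterior is proportional to the likelihood:
  Frost: 0.1 × 0.188 = 0.0188
  Cato: 0.04 × 0.11 = 0.0044
  Arden: 0.125 × 0.235 = 0.029375
Sum = 0.052575.
P(Arden | evidence) = 0.029375 / 0.052575 ≈ 0.559.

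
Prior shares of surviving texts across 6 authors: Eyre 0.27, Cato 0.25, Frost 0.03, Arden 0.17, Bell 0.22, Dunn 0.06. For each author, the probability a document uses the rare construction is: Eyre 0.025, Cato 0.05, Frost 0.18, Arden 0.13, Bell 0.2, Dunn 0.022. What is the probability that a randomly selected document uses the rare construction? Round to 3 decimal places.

By Bayes' rule, posterior ∝ prior × likelihood:
  Eyre: 0.27 × 0.025 = 0.00675
  Cato: 0.25 × 0.05 = 0.0125
  Frost: 0.03 × 0.18 = 0.0054
  Arden: 0.17 × 0.13 = 0.0221
  Bell: 0.22 × 0.2 = 0.044
  Dunn: 0.06 × 0.022 = 0.00132
P(rare-form) = 0.00675 + 0.0125 + 0.0054 + 0.0221 + 0.044 + 0.00132 = 0.09207 → 0.092.

0.092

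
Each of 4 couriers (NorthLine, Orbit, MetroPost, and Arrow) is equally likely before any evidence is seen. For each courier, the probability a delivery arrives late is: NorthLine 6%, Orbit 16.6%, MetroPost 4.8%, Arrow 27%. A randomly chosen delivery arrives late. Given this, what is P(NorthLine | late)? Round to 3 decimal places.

0.110

With a uniform prior (1/4 each), posterior ∝ likelihood:
  NorthLine: 0.06
  Orbit: 0.166
  MetroPost: 0.048
  Arrow: 0.27
Normalizing constant = 0.544.
P(NorthLine | evidence) = 0.06 / 0.544 ≈ 0.110.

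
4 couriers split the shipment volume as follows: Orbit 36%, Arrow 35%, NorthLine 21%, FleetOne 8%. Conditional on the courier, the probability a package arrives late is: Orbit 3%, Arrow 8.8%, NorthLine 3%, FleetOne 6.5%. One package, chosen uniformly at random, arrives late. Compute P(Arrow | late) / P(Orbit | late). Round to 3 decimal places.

2.852

Unnormalized posteriors (prior × likelihood):
  Orbit: 0.36 × 0.03 = 0.0108
  Arrow: 0.35 × 0.088 = 0.0308
  NorthLine: 0.21 × 0.03 = 0.0063
  FleetOne: 0.08 × 0.065 = 0.0052
Sum = 0.0531.
The ratio is 0.0308 / 0.0108 (the normalizer cancels) = 2.852.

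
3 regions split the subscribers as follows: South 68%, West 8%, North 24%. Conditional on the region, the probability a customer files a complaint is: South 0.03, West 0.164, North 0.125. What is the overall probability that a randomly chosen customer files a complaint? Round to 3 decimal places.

By Bayes' rule, posterior ∝ prior × likelihood:
  South: 0.68 × 0.03 = 0.0204
  West: 0.08 × 0.164 = 0.01312
  North: 0.24 × 0.125 = 0.03
P(complaint) = 0.0204 + 0.01312 + 0.03 = 0.06352 → 0.064.

0.064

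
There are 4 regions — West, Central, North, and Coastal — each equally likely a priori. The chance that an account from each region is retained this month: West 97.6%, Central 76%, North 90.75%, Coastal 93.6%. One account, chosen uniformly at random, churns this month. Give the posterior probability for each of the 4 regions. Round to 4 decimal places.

Taking complements, P(churn | each) = West 0.024, Central 0.24, North 0.0925, Coastal 0.064.
With a uniform prior (1/4 each), posterior ∝ likelihood:
  West: 0.024
  Central: 0.24
  North: 0.0925
  Coastal: 0.064
Sum = 0.4205.
P(West | churn) = 0.024/0.4205 ≈ 0.0571
P(Central | churn) = 0.24/0.4205 ≈ 0.5707
P(North | churn) = 0.0925/0.4205 ≈ 0.2200
P(Coastal | churn) = 0.064/0.4205 ≈ 0.1522
(Check: 0.0571+0.5707+0.2200+0.1522 = 1.0000.)

West 0.0571, Central 0.5707, North 0.2200, Coastal 0.1522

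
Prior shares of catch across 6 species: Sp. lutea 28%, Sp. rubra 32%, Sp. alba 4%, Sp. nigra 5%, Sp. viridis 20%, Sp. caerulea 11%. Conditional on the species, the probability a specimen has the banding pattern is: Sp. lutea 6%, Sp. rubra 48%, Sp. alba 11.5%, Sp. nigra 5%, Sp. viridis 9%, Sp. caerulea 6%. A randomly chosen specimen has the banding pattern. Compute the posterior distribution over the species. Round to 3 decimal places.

Sp. lutea 0.083, Sp. rubra 0.760, Sp. alba 0.023, Sp. nigra 0.012, Sp. viridis 0.089, Sp. caerulea 0.033

Unnormalized posteriors (prior × likelihood):
  Sp. lutea: 0.28 × 0.06 = 0.0168
  Sp. rubra: 0.32 × 0.48 = 0.1536
  Sp. alba: 0.04 × 0.115 = 0.0046
  Sp. nigra: 0.05 × 0.05 = 0.0025
  Sp. viridis: 0.2 × 0.09 = 0.018
  Sp. caerulea: 0.11 × 0.06 = 0.0066
Total = 0.2021.
P(Sp. lutea | banded) = 0.0168/0.2021 ≈ 0.083
P(Sp. rubra | banded) = 0.1536/0.2021 ≈ 0.760
P(Sp. alba | banded) = 0.0046/0.2021 ≈ 0.023
P(Sp. nigra | banded) = 0.0025/0.2021 ≈ 0.012
P(Sp. viridis | banded) = 0.018/0.2021 ≈ 0.089
P(Sp. caerulea | banded) = 0.0066/0.2021 ≈ 0.033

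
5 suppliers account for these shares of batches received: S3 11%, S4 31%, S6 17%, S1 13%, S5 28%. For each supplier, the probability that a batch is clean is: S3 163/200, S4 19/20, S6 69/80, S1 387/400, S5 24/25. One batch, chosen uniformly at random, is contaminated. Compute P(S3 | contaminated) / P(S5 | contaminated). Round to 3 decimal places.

1.817

Taking complements, P(contaminated | each) = S3 0.185, S4 0.05, S6 0.1375, S1 0.0325, S5 0.04.
Compute prior × likelihood for every hypothesis:
  S3: 0.11 × 0.185 = 0.02035
  S4: 0.31 × 0.05 = 0.0155
  S6: 0.17 × 0.1375 = 0.023375
  S1: 0.13 × 0.0325 = 0.004225
  S5: 0.28 × 0.04 = 0.0112
Normalizing constant = 0.07465.
The ratio is 0.02035 / 0.0112 (the normalizer cancels) = 1.817.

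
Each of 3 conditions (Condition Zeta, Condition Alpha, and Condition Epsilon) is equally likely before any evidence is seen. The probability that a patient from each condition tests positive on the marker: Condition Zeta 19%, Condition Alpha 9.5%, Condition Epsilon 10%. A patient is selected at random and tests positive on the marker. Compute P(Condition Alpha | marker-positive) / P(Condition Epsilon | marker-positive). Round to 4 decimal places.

0.9500

Since the prior is uniform, the posterior is proportional to the likelihood:
  Condition Zeta: 0.19
  Condition Alpha: 0.095
  Condition Epsilon: 0.1
Sum = 0.385.
The ratio is 0.095 / 0.1 (the normalizer cancels) = 0.9500.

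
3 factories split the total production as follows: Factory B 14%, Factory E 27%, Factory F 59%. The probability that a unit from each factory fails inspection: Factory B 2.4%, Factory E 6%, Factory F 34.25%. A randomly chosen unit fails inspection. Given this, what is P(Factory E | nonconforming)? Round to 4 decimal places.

0.0731

Unnormalized posteriors (prior × likelihood):
  Factory B: 0.14 × 0.024 = 0.00336
  Factory E: 0.27 × 0.06 = 0.0162
  Factory F: 0.59 × 0.3425 = 0.202075
Normalizing constant = 0.221635.
P(Factory E | evidence) = 0.0162 / 0.221635 ≈ 0.0731.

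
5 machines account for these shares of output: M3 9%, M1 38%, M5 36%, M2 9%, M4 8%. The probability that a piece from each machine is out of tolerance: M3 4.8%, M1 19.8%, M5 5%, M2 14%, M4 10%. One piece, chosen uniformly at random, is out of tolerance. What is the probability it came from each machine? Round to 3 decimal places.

Unnormalized posteriors (prior × likelihood):
  M3: 0.09 × 0.048 = 0.00432
  M1: 0.38 × 0.198 = 0.07524
  M5: 0.36 × 0.05 = 0.018
  M2: 0.09 × 0.14 = 0.0126
  M4: 0.08 × 0.1 = 0.008
Normalizing constant = 0.11816.
P(M3 | oversize) = 0.00432/0.11816 ≈ 0.037
P(M1 | oversize) = 0.07524/0.11816 ≈ 0.637
P(M5 | oversize) = 0.018/0.11816 ≈ 0.152
P(M2 | oversize) = 0.0126/0.11816 ≈ 0.107
P(M4 | oversize) = 0.008/0.11816 ≈ 0.068

M3 0.037, M1 0.637, M5 0.152, M2 0.107, M4 0.068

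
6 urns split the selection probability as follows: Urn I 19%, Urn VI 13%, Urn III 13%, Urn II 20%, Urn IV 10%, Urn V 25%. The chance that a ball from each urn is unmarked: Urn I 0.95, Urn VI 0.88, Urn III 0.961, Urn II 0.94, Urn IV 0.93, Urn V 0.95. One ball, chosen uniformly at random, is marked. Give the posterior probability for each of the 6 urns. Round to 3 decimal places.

Taking complements, P(marked | each) = Urn I 0.05, Urn VI 0.12, Urn III 0.039, Urn II 0.06, Urn IV 0.07, Urn V 0.05.
Prior × likelihood for each hypothesis:
  Urn I: 0.19 × 0.05 = 0.0095
  Urn VI: 0.13 × 0.12 = 0.0156
  Urn III: 0.13 × 0.039 = 0.00507
  Urn II: 0.2 × 0.06 = 0.012
  Urn IV: 0.1 × 0.07 = 0.007
  Urn V: 0.25 × 0.05 = 0.0125
Sum = 0.06167.
P(Urn I | marked) = 0.0095/0.06167 ≈ 0.154
P(Urn VI | marked) = 0.0156/0.06167 ≈ 0.253
P(Urn III | marked) = 0.00507/0.06167 ≈ 0.082
P(Urn II | marked) = 0.012/0.06167 ≈ 0.195
P(Urn IV | marked) = 0.007/0.06167 ≈ 0.114
P(Urn V | marked) = 0.0125/0.06167 ≈ 0.203

Urn I 0.154, Urn VI 0.253, Urn III 0.082, Urn II 0.195, Urn IV 0.114, Urn V 0.203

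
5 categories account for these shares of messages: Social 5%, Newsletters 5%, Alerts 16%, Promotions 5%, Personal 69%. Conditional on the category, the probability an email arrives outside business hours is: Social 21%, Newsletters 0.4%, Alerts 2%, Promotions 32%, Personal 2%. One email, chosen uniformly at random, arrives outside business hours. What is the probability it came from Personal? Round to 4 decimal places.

Prior × likelihood for each hypothesis:
  Social: 0.05 × 0.21 = 0.0105
  Newsletters: 0.05 × 0.004 = 0.0002
  Alerts: 0.16 × 0.02 = 0.0032
  Promotions: 0.05 × 0.32 = 0.016
  Personal: 0.69 × 0.02 = 0.0138
Total = 0.0437.
P(Personal | evidence) = 0.0138 / 0.0437 ≈ 0.3158.

0.3158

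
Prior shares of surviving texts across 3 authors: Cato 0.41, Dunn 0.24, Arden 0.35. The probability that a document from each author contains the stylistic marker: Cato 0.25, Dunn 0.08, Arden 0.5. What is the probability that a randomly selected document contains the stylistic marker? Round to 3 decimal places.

By Bayes' rule, posterior ∝ prior × likelihood:
  Cato: 0.41 × 0.25 = 0.1025
  Dunn: 0.24 × 0.08 = 0.0192
  Arden: 0.35 × 0.5 = 0.175
P(marker) = 0.1025 + 0.0192 + 0.175 = 0.2967 → 0.297.

0.297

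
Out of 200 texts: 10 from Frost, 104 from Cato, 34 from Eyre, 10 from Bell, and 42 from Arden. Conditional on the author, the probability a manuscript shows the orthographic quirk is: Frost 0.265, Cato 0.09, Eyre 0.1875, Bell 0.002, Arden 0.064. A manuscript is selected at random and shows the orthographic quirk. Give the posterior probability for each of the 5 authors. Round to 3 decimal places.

By Bayes' rule, posterior ∝ prior × likelihood:
  Frost: 0.05 × 0.265 = 0.01325
  Cato: 0.52 × 0.09 = 0.0468
  Eyre: 0.17 × 0.1875 = 0.031875
  Bell: 0.05 × 0.002 = 0.0001
  Arden: 0.21 × 0.064 = 0.01344
Total = 0.105465.
P(Frost | quirk) = 0.01325/0.105465 ≈ 0.126
P(Cato | quirk) = 0.0468/0.105465 ≈ 0.444
P(Eyre | quirk) = 0.031875/0.105465 ≈ 0.302
P(Bell | quirk) = 0.0001/0.105465 ≈ 0.001
P(Arden | quirk) = 0.01344/0.105465 ≈ 0.127

Frost 0.126, Cato 0.444, Eyre 0.302, Bell 0.001, Arden 0.127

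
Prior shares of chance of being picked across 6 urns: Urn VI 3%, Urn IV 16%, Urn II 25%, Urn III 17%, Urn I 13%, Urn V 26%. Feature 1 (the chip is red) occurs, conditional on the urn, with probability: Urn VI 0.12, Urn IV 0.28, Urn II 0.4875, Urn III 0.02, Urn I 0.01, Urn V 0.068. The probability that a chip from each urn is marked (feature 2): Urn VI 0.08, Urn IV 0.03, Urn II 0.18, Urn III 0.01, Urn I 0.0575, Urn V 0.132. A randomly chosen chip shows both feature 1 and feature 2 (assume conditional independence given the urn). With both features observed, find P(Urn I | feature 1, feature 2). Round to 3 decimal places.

Prior × likelihood for each hypothesis:
  Urn VI: 0.03 × 0.12 × 0.08 = 0.000288
  Urn IV: 0.16 × 0.28 × 0.03 = 0.001344
  Urn II: 0.25 × 0.4875 × 0.18 = 0.0219375
  Urn III: 0.17 × 0.02 × 0.01 = 0.000034
  Urn I: 0.13 × 0.01 × 0.0575 = 0.00007475
  Urn V: 0.26 × 0.068 × 0.132 = 0.00233376
Sum = 0.02601201.
P(Urn I | evidence) = 0.00007475 / 0.02601201 ≈ 0.003.

0.003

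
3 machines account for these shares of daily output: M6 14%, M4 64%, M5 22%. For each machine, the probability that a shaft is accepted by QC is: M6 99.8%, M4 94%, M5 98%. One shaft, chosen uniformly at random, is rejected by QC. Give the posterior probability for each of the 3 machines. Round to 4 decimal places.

Taking complements, P(rejected | each) = M6 0.002, M4 0.06, M5 0.02.
Compute prior × likelihood for every hypothesis:
  M6: 0.14 × 0.002 = 0.00028
  M4: 0.64 × 0.06 = 0.0384
  M5: 0.22 × 0.02 = 0.0044
Normalizing constant = 0.04308.
P(M6 | rejected) = 0.00028/0.04308 ≈ 0.0065
P(M4 | rejected) = 0.0384/0.04308 ≈ 0.8914
P(M5 | rejected) = 0.0044/0.04308 ≈ 0.1021
(Check: 0.0065+0.8914+0.1021 = 1.0000.)

M6 0.0065, M4 0.8914, M5 0.1021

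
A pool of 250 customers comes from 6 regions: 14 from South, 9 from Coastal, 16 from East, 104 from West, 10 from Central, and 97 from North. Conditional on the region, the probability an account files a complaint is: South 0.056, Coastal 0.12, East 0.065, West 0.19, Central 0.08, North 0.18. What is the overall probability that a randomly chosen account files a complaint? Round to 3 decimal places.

0.164

Compute prior × likelihood for every hypothesis:
  South: 0.056 × 0.056 = 0.003136
  Coastal: 0.036 × 0.12 = 0.00432
  East: 0.064 × 0.065 = 0.00416
  West: 0.416 × 0.19 = 0.07904
  Central: 0.04 × 0.08 = 0.0032
  North: 0.388 × 0.18 = 0.06984
P(complaint) = 0.003136 + 0.00432 + 0.00416 + 0.07904 + 0.0032 + 0.06984 = 0.163696 → 0.164.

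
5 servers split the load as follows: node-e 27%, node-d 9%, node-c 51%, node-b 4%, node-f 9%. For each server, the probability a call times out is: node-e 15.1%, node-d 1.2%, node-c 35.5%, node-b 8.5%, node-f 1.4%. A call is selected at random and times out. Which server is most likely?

Compute prior × likelihood for every hypothesis:
  node-e: 0.27 × 0.151 = 0.04077
  node-d: 0.09 × 0.012 = 0.00108
  node-c: 0.51 × 0.355 = 0.18105
  node-b: 0.04 × 0.085 = 0.0034
  node-f: 0.09 × 0.014 = 0.00126
Sum = 0.22756.
Largest term belongs to node-c, so node-c is most probable.

node-c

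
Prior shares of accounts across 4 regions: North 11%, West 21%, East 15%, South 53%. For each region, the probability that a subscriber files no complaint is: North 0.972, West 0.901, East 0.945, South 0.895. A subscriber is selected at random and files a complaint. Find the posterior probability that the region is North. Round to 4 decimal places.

0.0351

Taking complements, P(complaint | each) = North 0.028, West 0.099, East 0.055, South 0.105.
By Bayes' rule, posterior ∝ prior × likelihood:
  North: 0.11 × 0.028 = 0.00308
  West: 0.21 × 0.099 = 0.02079
  East: 0.15 × 0.055 = 0.00825
  South: 0.53 × 0.105 = 0.05565
Sum = 0.08777.
P(North | evidence) = 0.00308 / 0.08777 ≈ 0.0351.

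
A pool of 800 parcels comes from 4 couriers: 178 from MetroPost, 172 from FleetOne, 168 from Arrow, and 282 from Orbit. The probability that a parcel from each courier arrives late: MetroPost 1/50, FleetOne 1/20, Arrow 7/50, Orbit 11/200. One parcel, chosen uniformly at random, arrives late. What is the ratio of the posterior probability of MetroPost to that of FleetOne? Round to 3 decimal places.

0.414

Unnormalized posteriors (prior × likelihood):
  MetroPost: 0.2225 × 0.02 = 0.00445
  FleetOne: 0.215 × 0.05 = 0.01075
  Arrow: 0.21 × 0.14 = 0.0294
  Orbit: 0.3525 × 0.055 = 0.0193875
Sum = 0.0639875.
The ratio is 0.00445 / 0.01075 (the normalizer cancels) = 0.414.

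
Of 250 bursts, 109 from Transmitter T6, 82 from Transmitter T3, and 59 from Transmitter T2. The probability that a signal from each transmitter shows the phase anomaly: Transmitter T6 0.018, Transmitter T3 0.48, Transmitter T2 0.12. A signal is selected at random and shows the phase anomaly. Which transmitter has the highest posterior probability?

By Bayes' rule, posterior ∝ prior × likelihood:
  Transmitter T6: 0.436 × 0.018 = 0.007848
  Transmitter T3: 0.328 × 0.48 = 0.15744
  Transmitter T2: 0.236 × 0.12 = 0.02832
Total = 0.193608.
Largest term belongs to Transmitter T3, so Transmitter T3 is most probable.

Transmitter T3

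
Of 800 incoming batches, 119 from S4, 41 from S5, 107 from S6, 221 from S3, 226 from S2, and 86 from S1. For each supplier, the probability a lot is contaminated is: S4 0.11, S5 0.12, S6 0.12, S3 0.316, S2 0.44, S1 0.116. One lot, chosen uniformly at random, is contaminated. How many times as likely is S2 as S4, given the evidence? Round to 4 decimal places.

7.5966

Compute prior × likelihood for every hypothesis:
  S4: 0.14875 × 0.11 = 0.0163625
  S5: 0.05125 × 0.12 = 0.00615
  S6: 0.13375 × 0.12 = 0.01605
  S3: 0.27625 × 0.316 = 0.087295
  S2: 0.2825 × 0.44 = 0.1243
  S1: 0.1075 × 0.116 = 0.01247
Normalizing constant = 0.2626275.
The ratio is 0.1243 / 0.0163625 (the normalizer cancels) = 7.5966.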